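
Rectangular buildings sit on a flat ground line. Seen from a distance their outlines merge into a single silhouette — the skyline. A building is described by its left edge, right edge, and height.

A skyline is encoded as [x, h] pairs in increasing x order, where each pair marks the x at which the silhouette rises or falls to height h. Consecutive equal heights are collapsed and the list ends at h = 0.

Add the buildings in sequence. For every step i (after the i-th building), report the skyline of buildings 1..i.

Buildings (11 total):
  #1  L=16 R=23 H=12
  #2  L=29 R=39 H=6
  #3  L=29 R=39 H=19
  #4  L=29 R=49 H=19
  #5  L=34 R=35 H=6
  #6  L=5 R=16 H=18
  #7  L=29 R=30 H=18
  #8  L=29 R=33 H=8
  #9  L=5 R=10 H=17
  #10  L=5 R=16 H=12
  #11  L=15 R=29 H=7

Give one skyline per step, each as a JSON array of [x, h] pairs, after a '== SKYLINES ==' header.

== SKYLINES ==
[[16,12],[23,0]]
[[16,12],[23,0],[29,6],[39,0]]
[[16,12],[23,0],[29,19],[39,0]]
[[16,12],[23,0],[29,19],[49,0]]
[[16,12],[23,0],[29,19],[49,0]]
[[5,18],[16,12],[23,0],[29,19],[49,0]]
[[5,18],[16,12],[23,0],[29,19],[49,0]]
[[5,18],[16,12],[23,0],[29,19],[49,0]]
[[5,18],[16,12],[23,0],[29,19],[49,0]]
[[5,18],[16,12],[23,0],[29,19],[49,0]]
[[5,18],[16,12],[23,7],[29,19],[49,0]]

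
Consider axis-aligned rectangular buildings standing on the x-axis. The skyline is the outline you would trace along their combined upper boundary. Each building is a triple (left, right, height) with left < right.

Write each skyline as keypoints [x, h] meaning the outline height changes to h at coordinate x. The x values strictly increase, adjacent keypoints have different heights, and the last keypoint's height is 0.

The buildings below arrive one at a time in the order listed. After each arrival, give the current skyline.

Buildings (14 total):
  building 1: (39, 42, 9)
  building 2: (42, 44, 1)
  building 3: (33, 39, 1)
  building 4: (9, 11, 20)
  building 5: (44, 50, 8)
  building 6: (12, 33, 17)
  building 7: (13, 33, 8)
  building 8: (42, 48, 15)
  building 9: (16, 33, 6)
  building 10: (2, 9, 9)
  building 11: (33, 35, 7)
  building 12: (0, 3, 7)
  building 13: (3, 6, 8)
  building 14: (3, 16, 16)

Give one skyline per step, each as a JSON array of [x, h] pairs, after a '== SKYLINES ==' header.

== SKYLINES ==
[[39,9],[42,0]]
[[39,9],[42,1],[44,0]]
[[33,1],[39,9],[42,1],[44,0]]
[[9,20],[11,0],[33,1],[39,9],[42,1],[44,0]]
[[9,20],[11,0],[33,1],[39,9],[42,1],[44,8],[50,0]]
[[9,20],[11,0],[12,17],[33,1],[39,9],[42,1],[44,8],[50,0]]
[[9,20],[11,0],[12,17],[33,1],[39,9],[42,1],[44,8],[50,0]]
[[9,20],[11,0],[12,17],[33,1],[39,9],[42,15],[48,8],[50,0]]
[[9,20],[11,0],[12,17],[33,1],[39,9],[42,15],[48,8],[50,0]]
[[2,9],[9,20],[11,0],[12,17],[33,1],[39,9],[42,15],[48,8],[50,0]]
[[2,9],[9,20],[11,0],[12,17],[33,7],[35,1],[39,9],[42,15],[48,8],[50,0]]
[[0,7],[2,9],[9,20],[11,0],[12,17],[33,7],[35,1],[39,9],[42,15],[48,8],[50,0]]
[[0,7],[2,9],[9,20],[11,0],[12,17],[33,7],[35,1],[39,9],[42,15],[48,8],[50,0]]
[[0,7],[2,9],[3,16],[9,20],[11,16],[12,17],[33,7],[35,1],[39,9],[42,15],[48,8],[50,0]]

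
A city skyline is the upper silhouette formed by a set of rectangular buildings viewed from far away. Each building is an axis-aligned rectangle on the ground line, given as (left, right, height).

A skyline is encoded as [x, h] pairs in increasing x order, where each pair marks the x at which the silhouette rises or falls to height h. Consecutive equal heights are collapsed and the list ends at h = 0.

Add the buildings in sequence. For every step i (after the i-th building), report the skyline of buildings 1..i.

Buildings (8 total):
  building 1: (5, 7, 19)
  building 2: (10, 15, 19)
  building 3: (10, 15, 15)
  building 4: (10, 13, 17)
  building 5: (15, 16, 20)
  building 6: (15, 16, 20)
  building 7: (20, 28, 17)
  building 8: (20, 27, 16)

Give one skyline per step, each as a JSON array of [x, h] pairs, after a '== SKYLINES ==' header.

== SKYLINES ==
[[5,19],[7,0]]
[[5,19],[7,0],[10,19],[15,0]]
[[5,19],[7,0],[10,19],[15,0]]
[[5,19],[7,0],[10,19],[15,0]]
[[5,19],[7,0],[10,19],[15,20],[16,0]]
[[5,19],[7,0],[10,19],[15,20],[16,0]]
[[5,19],[7,0],[10,19],[15,20],[16,0],[20,17],[28,0]]
[[5,19],[7,0],[10,19],[15,20],[16,0],[20,17],[28,0]]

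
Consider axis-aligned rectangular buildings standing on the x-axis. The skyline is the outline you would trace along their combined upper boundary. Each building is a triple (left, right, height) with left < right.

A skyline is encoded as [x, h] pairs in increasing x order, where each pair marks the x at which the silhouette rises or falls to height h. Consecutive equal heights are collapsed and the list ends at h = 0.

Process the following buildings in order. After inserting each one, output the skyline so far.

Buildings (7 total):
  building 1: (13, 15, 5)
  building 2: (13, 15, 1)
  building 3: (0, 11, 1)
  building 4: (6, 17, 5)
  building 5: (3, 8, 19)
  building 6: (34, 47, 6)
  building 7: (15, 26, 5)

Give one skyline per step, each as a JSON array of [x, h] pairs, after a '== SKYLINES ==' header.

== SKYLINES ==
[[13,5],[15,0]]
[[13,5],[15,0]]
[[0,1],[11,0],[13,5],[15,0]]
[[0,1],[6,5],[17,0]]
[[0,1],[3,19],[8,5],[17,0]]
[[0,1],[3,19],[8,5],[17,0],[34,6],[47,0]]
[[0,1],[3,19],[8,5],[26,0],[34,6],[47,0]]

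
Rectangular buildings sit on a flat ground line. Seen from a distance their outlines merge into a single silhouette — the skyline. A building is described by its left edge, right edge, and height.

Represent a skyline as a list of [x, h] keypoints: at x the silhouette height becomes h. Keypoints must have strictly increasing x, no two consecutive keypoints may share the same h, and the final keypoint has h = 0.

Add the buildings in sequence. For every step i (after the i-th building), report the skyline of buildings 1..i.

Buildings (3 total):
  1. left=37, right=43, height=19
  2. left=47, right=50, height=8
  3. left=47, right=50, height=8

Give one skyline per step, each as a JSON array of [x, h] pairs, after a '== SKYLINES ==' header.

== SKYLINES ==
[[37,19],[43,0]]
[[37,19],[43,0],[47,8],[50,0]]
[[37,19],[43,0],[47,8],[50,0]]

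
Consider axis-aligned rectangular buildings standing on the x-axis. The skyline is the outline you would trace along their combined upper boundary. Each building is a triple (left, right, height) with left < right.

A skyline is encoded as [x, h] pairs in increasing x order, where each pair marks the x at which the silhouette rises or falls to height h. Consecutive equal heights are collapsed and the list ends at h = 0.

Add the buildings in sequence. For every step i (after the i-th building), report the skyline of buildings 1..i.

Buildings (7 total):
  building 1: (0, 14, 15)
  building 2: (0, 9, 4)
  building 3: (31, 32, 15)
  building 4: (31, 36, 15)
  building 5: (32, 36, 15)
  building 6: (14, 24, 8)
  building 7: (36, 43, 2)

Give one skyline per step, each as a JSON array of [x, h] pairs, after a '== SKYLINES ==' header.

== SKYLINES ==
[[0,15],[14,0]]
[[0,15],[14,0]]
[[0,15],[14,0],[31,15],[32,0]]
[[0,15],[14,0],[31,15],[36,0]]
[[0,15],[14,0],[31,15],[36,0]]
[[0,15],[14,8],[24,0],[31,15],[36,0]]
[[0,15],[14,8],[24,0],[31,15],[36,2],[43,0]]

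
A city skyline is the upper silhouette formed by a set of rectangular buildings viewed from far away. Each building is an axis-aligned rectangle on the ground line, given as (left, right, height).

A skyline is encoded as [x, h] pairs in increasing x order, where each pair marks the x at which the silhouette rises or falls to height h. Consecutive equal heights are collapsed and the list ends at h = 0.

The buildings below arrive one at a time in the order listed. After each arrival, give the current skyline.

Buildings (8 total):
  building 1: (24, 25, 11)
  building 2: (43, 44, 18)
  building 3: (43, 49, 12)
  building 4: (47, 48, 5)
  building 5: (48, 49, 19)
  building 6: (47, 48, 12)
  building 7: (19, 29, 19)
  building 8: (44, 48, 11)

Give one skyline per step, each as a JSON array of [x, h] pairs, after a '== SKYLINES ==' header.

== SKYLINES ==
[[24,11],[25,0]]
[[24,11],[25,0],[43,18],[44,0]]
[[24,11],[25,0],[43,18],[44,12],[49,0]]
[[24,11],[25,0],[43,18],[44,12],[49,0]]
[[24,11],[25,0],[43,18],[44,12],[48,19],[49,0]]
[[24,11],[25,0],[43,18],[44,12],[48,19],[49,0]]
[[19,19],[29,0],[43,18],[44,12],[48,19],[49,0]]
[[19,19],[29,0],[43,18],[44,12],[48,19],[49,0]]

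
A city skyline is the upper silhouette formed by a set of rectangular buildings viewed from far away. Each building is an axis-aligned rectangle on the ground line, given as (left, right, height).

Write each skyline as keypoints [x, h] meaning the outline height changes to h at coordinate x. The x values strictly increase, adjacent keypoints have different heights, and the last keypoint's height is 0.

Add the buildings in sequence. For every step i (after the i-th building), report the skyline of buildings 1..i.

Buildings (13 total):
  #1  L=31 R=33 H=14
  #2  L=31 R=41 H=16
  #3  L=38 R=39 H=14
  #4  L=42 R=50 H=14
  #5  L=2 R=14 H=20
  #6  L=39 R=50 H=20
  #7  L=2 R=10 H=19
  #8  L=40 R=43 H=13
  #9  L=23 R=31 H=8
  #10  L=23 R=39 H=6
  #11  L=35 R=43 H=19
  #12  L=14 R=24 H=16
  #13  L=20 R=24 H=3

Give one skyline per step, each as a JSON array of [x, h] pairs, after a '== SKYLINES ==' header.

== SKYLINES ==
[[31,14],[33,0]]
[[31,16],[41,0]]
[[31,16],[41,0]]
[[31,16],[41,0],[42,14],[50,0]]
[[2,20],[14,0],[31,16],[41,0],[42,14],[50,0]]
[[2,20],[14,0],[31,16],[39,20],[50,0]]
[[2,20],[14,0],[31,16],[39,20],[50,0]]
[[2,20],[14,0],[31,16],[39,20],[50,0]]
[[2,20],[14,0],[23,8],[31,16],[39,20],[50,0]]
[[2,20],[14,0],[23,8],[31,16],[39,20],[50,0]]
[[2,20],[14,0],[23,8],[31,16],[35,19],[39,20],[50,0]]
[[2,20],[14,16],[24,8],[31,16],[35,19],[39,20],[50,0]]
[[2,20],[14,16],[24,8],[31,16],[35,19],[39,20],[50,0]]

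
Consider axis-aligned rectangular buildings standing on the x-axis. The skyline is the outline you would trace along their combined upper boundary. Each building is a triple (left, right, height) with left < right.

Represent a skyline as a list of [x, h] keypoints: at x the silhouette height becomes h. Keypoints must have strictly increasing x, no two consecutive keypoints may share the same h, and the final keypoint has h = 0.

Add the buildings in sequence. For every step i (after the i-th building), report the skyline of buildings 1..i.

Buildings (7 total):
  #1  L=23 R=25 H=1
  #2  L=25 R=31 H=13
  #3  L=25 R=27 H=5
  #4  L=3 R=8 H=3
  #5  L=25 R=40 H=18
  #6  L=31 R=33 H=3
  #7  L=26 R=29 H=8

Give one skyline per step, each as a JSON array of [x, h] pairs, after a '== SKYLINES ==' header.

== SKYLINES ==
[[23,1],[25,0]]
[[23,1],[25,13],[31,0]]
[[23,1],[25,13],[31,0]]
[[3,3],[8,0],[23,1],[25,13],[31,0]]
[[3,3],[8,0],[23,1],[25,18],[40,0]]
[[3,3],[8,0],[23,1],[25,18],[40,0]]
[[3,3],[8,0],[23,1],[25,18],[40,0]]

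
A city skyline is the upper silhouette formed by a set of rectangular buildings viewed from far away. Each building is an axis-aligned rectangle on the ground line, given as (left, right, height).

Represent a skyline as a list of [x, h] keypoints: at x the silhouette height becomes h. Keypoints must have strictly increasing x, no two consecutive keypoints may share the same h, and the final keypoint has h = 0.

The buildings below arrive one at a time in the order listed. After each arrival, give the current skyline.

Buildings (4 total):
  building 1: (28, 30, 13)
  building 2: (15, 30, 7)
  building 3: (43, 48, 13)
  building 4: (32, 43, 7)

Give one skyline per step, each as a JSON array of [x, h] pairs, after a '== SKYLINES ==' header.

== SKYLINES ==
[[28,13],[30,0]]
[[15,7],[28,13],[30,0]]
[[15,7],[28,13],[30,0],[43,13],[48,0]]
[[15,7],[28,13],[30,0],[32,7],[43,13],[48,0]]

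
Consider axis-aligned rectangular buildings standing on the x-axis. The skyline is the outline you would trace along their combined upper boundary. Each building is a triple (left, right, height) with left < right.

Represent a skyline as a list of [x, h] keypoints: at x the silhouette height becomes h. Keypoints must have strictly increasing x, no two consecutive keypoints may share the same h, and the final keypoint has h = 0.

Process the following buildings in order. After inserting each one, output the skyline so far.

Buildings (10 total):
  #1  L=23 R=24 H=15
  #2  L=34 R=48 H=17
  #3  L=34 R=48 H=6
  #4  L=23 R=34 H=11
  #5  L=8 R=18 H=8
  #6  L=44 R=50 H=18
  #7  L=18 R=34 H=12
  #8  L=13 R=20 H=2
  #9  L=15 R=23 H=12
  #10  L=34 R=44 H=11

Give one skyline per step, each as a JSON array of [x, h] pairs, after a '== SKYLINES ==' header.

== SKYLINES ==
[[23,15],[24,0]]
[[23,15],[24,0],[34,17],[48,0]]
[[23,15],[24,0],[34,17],[48,0]]
[[23,15],[24,11],[34,17],[48,0]]
[[8,8],[18,0],[23,15],[24,11],[34,17],[48,0]]
[[8,8],[18,0],[23,15],[24,11],[34,17],[44,18],[50,0]]
[[8,8],[18,12],[23,15],[24,12],[34,17],[44,18],[50,0]]
[[8,8],[18,12],[23,15],[24,12],[34,17],[44,18],[50,0]]
[[8,8],[15,12],[23,15],[24,12],[34,17],[44,18],[50,0]]
[[8,8],[15,12],[23,15],[24,12],[34,17],[44,18],[50,0]]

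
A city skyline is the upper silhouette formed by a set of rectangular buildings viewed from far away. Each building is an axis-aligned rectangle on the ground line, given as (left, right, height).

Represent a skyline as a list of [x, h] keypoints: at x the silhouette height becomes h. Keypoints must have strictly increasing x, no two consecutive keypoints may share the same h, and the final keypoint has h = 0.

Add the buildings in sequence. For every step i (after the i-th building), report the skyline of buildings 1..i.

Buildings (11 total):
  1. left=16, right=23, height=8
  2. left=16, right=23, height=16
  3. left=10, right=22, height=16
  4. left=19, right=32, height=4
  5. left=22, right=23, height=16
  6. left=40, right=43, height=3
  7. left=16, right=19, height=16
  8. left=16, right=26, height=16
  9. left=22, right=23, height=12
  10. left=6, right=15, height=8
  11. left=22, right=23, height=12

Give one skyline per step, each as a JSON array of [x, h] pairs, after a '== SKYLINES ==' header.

== SKYLINES ==
[[16,8],[23,0]]
[[16,16],[23,0]]
[[10,16],[23,0]]
[[10,16],[23,4],[32,0]]
[[10,16],[23,4],[32,0]]
[[10,16],[23,4],[32,0],[40,3],[43,0]]
[[10,16],[23,4],[32,0],[40,3],[43,0]]
[[10,16],[26,4],[32,0],[40,3],[43,0]]
[[10,16],[26,4],[32,0],[40,3],[43,0]]
[[6,8],[10,16],[26,4],[32,0],[40,3],[43,0]]
[[6,8],[10,16],[26,4],[32,0],[40,3],[43,0]]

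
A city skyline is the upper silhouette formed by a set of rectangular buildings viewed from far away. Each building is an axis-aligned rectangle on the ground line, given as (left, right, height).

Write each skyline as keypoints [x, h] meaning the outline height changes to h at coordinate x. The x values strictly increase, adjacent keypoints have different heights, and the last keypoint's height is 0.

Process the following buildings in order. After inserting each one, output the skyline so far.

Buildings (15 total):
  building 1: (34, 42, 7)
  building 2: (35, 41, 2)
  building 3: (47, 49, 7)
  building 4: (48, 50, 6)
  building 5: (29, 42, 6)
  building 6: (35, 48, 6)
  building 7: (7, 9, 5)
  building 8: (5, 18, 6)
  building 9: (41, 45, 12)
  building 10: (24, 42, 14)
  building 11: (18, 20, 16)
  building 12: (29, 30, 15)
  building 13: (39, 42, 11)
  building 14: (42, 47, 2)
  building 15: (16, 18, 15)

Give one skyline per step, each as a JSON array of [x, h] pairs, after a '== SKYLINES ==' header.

== SKYLINES ==
[[34,7],[42,0]]
[[34,7],[42,0]]
[[34,7],[42,0],[47,7],[49,0]]
[[34,7],[42,0],[47,7],[49,6],[50,0]]
[[29,6],[34,7],[42,0],[47,7],[49,6],[50,0]]
[[29,6],[34,7],[42,6],[47,7],[49,6],[50,0]]
[[7,5],[9,0],[29,6],[34,7],[42,6],[47,7],[49,6],[50,0]]
[[5,6],[18,0],[29,6],[34,7],[42,6],[47,7],[49,6],[50,0]]
[[5,6],[18,0],[29,6],[34,7],[41,12],[45,6],[47,7],[49,6],[50,0]]
[[5,6],[18,0],[24,14],[42,12],[45,6],[47,7],[49,6],[50,0]]
[[5,6],[18,16],[20,0],[24,14],[42,12],[45,6],[47,7],[49,6],[50,0]]
[[5,6],[18,16],[20,0],[24,14],[29,15],[30,14],[42,12],[45,6],[47,7],[49,6],[50,0]]
[[5,6],[18,16],[20,0],[24,14],[29,15],[30,14],[42,12],[45,6],[47,7],[49,6],[50,0]]
[[5,6],[18,16],[20,0],[24,14],[29,15],[30,14],[42,12],[45,6],[47,7],[49,6],[50,0]]
[[5,6],[16,15],[18,16],[20,0],[24,14],[29,15],[30,14],[42,12],[45,6],[47,7],[49,6],[50,0]]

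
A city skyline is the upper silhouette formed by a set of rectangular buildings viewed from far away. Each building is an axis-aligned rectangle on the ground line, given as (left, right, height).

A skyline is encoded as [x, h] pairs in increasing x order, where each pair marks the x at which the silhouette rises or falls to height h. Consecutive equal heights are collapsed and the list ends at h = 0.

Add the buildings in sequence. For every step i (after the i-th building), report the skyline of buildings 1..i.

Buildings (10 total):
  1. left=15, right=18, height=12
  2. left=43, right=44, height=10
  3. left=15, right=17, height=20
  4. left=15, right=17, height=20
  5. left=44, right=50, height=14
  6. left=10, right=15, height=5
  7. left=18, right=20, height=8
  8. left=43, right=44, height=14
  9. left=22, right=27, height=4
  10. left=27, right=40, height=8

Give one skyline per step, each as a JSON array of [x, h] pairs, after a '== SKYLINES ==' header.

== SKYLINES ==
[[15,12],[18,0]]
[[15,12],[18,0],[43,10],[44,0]]
[[15,20],[17,12],[18,0],[43,10],[44,0]]
[[15,20],[17,12],[18,0],[43,10],[44,0]]
[[15,20],[17,12],[18,0],[43,10],[44,14],[50,0]]
[[10,5],[15,20],[17,12],[18,0],[43,10],[44,14],[50,0]]
[[10,5],[15,20],[17,12],[18,8],[20,0],[43,10],[44,14],[50,0]]
[[10,5],[15,20],[17,12],[18,8],[20,0],[43,14],[50,0]]
[[10,5],[15,20],[17,12],[18,8],[20,0],[22,4],[27,0],[43,14],[50,0]]
[[10,5],[15,20],[17,12],[18,8],[20,0],[22,4],[27,8],[40,0],[43,14],[50,0]]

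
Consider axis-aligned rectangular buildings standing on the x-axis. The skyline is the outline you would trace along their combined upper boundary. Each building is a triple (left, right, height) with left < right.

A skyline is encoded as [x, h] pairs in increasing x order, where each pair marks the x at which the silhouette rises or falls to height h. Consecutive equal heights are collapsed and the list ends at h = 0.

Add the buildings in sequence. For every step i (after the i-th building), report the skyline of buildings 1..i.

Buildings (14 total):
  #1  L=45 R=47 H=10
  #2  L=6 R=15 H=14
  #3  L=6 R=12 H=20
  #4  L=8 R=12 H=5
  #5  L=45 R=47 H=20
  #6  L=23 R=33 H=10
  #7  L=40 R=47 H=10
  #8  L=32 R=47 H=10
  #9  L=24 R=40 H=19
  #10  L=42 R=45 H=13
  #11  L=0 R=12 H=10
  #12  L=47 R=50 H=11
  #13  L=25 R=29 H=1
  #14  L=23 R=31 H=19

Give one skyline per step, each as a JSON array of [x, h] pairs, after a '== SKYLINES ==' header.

== SKYLINES ==
[[45,10],[47,0]]
[[6,14],[15,0],[45,10],[47,0]]
[[6,20],[12,14],[15,0],[45,10],[47,0]]
[[6,20],[12,14],[15,0],[45,10],[47,0]]
[[6,20],[12,14],[15,0],[45,20],[47,0]]
[[6,20],[12,14],[15,0],[23,10],[33,0],[45,20],[47,0]]
[[6,20],[12,14],[15,0],[23,10],[33,0],[40,10],[45,20],[47,0]]
[[6,20],[12,14],[15,0],[23,10],[45,20],[47,0]]
[[6,20],[12,14],[15,0],[23,10],[24,19],[40,10],[45,20],[47,0]]
[[6,20],[12,14],[15,0],[23,10],[24,19],[40,10],[42,13],[45,20],[47,0]]
[[0,10],[6,20],[12,14],[15,0],[23,10],[24,19],[40,10],[42,13],[45,20],[47,0]]
[[0,10],[6,20],[12,14],[15,0],[23,10],[24,19],[40,10],[42,13],[45,20],[47,11],[50,0]]
[[0,10],[6,20],[12,14],[15,0],[23,10],[24,19],[40,10],[42,13],[45,20],[47,11],[50,0]]
[[0,10],[6,20],[12,14],[15,0],[23,19],[40,10],[42,13],[45,20],[47,11],[50,0]]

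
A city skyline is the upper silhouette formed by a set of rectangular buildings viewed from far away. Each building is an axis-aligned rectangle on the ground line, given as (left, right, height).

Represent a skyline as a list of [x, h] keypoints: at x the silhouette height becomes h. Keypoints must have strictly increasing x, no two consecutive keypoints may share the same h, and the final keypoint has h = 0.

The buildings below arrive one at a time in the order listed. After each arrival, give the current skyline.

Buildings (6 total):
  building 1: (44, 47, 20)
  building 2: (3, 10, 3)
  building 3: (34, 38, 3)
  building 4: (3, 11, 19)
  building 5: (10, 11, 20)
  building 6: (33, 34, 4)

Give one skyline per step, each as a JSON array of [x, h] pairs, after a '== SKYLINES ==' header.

== SKYLINES ==
[[44,20],[47,0]]
[[3,3],[10,0],[44,20],[47,0]]
[[3,3],[10,0],[34,3],[38,0],[44,20],[47,0]]
[[3,19],[11,0],[34,3],[38,0],[44,20],[47,0]]
[[3,19],[10,20],[11,0],[34,3],[38,0],[44,20],[47,0]]
[[3,19],[10,20],[11,0],[33,4],[34,3],[38,0],[44,20],[47,0]]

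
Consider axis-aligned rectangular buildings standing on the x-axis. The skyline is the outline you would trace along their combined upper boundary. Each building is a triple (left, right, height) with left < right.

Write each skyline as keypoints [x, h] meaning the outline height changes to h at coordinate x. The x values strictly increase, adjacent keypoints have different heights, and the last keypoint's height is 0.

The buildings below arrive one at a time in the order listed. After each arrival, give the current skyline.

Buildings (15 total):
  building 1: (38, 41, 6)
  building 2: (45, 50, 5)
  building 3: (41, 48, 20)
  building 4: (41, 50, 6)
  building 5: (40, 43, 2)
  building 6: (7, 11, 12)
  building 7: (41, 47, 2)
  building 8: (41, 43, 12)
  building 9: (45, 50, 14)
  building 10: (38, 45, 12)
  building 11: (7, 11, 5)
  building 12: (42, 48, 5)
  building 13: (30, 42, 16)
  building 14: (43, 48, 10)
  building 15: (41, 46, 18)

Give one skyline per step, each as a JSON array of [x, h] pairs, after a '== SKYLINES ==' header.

== SKYLINES ==
[[38,6],[41,0]]
[[38,6],[41,0],[45,5],[50,0]]
[[38,6],[41,20],[48,5],[50,0]]
[[38,6],[41,20],[48,6],[50,0]]
[[38,6],[41,20],[48,6],[50,0]]
[[7,12],[11,0],[38,6],[41,20],[48,6],[50,0]]
[[7,12],[11,0],[38,6],[41,20],[48,6],[50,0]]
[[7,12],[11,0],[38,6],[41,20],[48,6],[50,0]]
[[7,12],[11,0],[38,6],[41,20],[48,14],[50,0]]
[[7,12],[11,0],[38,12],[41,20],[48,14],[50,0]]
[[7,12],[11,0],[38,12],[41,20],[48,14],[50,0]]
[[7,12],[11,0],[38,12],[41,20],[48,14],[50,0]]
[[7,12],[11,0],[30,16],[41,20],[48,14],[50,0]]
[[7,12],[11,0],[30,16],[41,20],[48,14],[50,0]]
[[7,12],[11,0],[30,16],[41,20],[48,14],[50,0]]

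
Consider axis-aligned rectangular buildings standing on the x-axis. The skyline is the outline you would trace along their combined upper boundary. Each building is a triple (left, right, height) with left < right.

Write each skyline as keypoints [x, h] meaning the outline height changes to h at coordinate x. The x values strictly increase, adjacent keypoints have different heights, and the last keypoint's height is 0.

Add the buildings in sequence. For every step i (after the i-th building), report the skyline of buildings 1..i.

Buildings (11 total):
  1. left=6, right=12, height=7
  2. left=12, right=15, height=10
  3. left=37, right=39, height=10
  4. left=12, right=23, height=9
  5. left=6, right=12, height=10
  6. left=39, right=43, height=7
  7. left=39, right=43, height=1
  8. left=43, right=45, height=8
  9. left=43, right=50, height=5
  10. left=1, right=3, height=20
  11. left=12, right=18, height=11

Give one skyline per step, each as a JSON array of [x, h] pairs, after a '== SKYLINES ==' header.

== SKYLINES ==
[[6,7],[12,0]]
[[6,7],[12,10],[15,0]]
[[6,7],[12,10],[15,0],[37,10],[39,0]]
[[6,7],[12,10],[15,9],[23,0],[37,10],[39,0]]
[[6,10],[15,9],[23,0],[37,10],[39,0]]
[[6,10],[15,9],[23,0],[37,10],[39,7],[43,0]]
[[6,10],[15,9],[23,0],[37,10],[39,7],[43,0]]
[[6,10],[15,9],[23,0],[37,10],[39,7],[43,8],[45,0]]
[[6,10],[15,9],[23,0],[37,10],[39,7],[43,8],[45,5],[50,0]]
[[1,20],[3,0],[6,10],[15,9],[23,0],[37,10],[39,7],[43,8],[45,5],[50,0]]
[[1,20],[3,0],[6,10],[12,11],[18,9],[23,0],[37,10],[39,7],[43,8],[45,5],[50,0]]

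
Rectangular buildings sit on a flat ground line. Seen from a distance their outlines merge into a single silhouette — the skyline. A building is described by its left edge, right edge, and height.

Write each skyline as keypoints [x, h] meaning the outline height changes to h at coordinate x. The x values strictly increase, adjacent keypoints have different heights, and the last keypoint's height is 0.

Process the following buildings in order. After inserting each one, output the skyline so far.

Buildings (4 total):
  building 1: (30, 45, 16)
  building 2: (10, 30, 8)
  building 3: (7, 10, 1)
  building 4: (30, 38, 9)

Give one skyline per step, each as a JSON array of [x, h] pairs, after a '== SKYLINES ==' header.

== SKYLINES ==
[[30,16],[45,0]]
[[10,8],[30,16],[45,0]]
[[7,1],[10,8],[30,16],[45,0]]
[[7,1],[10,8],[30,16],[45,0]]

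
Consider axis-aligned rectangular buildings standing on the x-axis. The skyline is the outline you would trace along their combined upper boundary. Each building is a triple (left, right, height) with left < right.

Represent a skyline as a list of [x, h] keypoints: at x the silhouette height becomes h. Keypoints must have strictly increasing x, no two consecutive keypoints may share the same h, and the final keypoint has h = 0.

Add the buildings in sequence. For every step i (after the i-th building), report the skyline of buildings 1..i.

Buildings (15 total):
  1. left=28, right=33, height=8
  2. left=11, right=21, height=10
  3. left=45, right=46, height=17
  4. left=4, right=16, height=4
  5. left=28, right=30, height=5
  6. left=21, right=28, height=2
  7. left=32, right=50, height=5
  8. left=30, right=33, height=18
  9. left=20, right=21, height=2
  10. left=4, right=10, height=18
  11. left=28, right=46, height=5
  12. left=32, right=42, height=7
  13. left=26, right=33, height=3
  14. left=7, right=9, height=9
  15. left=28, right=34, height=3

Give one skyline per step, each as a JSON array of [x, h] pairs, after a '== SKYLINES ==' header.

== SKYLINES ==
[[28,8],[33,0]]
[[11,10],[21,0],[28,8],[33,0]]
[[11,10],[21,0],[28,8],[33,0],[45,17],[46,0]]
[[4,4],[11,10],[21,0],[28,8],[33,0],[45,17],[46,0]]
[[4,4],[11,10],[21,0],[28,8],[33,0],[45,17],[46,0]]
[[4,4],[11,10],[21,2],[28,8],[33,0],[45,17],[46,0]]
[[4,4],[11,10],[21,2],[28,8],[33,5],[45,17],[46,5],[50,0]]
[[4,4],[11,10],[21,2],[28,8],[30,18],[33,5],[45,17],[46,5],[50,0]]
[[4,4],[11,10],[21,2],[28,8],[30,18],[33,5],[45,17],[46,5],[50,0]]
[[4,18],[10,4],[11,10],[21,2],[28,8],[30,18],[33,5],[45,17],[46,5],[50,0]]
[[4,18],[10,4],[11,10],[21,2],[28,8],[30,18],[33,5],[45,17],[46,5],[50,0]]
[[4,18],[10,4],[11,10],[21,2],[28,8],[30,18],[33,7],[42,5],[45,17],[46,5],[50,0]]
[[4,18],[10,4],[11,10],[21,2],[26,3],[28,8],[30,18],[33,7],[42,5],[45,17],[46,5],[50,0]]
[[4,18],[10,4],[11,10],[21,2],[26,3],[28,8],[30,18],[33,7],[42,5],[45,17],[46,5],[50,0]]
[[4,18],[10,4],[11,10],[21,2],[26,3],[28,8],[30,18],[33,7],[42,5],[45,17],[46,5],[50,0]]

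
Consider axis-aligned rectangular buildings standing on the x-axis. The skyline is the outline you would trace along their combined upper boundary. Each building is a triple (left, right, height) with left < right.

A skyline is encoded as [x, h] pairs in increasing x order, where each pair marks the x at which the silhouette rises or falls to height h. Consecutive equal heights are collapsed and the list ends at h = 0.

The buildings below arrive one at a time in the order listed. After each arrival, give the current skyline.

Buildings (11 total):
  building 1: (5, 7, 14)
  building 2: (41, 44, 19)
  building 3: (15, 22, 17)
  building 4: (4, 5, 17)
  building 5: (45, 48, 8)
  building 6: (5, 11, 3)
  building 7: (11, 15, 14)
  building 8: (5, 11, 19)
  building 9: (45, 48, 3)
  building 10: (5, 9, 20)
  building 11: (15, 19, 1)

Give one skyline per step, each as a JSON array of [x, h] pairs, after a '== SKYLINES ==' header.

== SKYLINES ==
[[5,14],[7,0]]
[[5,14],[7,0],[41,19],[44,0]]
[[5,14],[7,0],[15,17],[22,0],[41,19],[44,0]]
[[4,17],[5,14],[7,0],[15,17],[22,0],[41,19],[44,0]]
[[4,17],[5,14],[7,0],[15,17],[22,0],[41,19],[44,0],[45,8],[48,0]]
[[4,17],[5,14],[7,3],[11,0],[15,17],[22,0],[41,19],[44,0],[45,8],[48,0]]
[[4,17],[5,14],[7,3],[11,14],[15,17],[22,0],[41,19],[44,0],[45,8],[48,0]]
[[4,17],[5,19],[11,14],[15,17],[22,0],[41,19],[44,0],[45,8],[48,0]]
[[4,17],[5,19],[11,14],[15,17],[22,0],[41,19],[44,0],[45,8],[48,0]]
[[4,17],[5,20],[9,19],[11,14],[15,17],[22,0],[41,19],[44,0],[45,8],[48,0]]
[[4,17],[5,20],[9,19],[11,14],[15,17],[22,0],[41,19],[44,0],[45,8],[48,0]]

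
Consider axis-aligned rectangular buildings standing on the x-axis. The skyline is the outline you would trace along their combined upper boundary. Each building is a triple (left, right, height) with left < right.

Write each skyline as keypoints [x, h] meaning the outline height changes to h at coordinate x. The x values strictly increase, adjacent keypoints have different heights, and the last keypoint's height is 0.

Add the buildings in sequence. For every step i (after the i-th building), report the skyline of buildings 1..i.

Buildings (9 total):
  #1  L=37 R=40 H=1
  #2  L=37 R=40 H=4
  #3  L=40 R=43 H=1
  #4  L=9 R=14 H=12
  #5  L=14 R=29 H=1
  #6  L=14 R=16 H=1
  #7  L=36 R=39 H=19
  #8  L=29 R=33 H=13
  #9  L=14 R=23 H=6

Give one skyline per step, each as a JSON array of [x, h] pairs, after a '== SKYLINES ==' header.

== SKYLINES ==
[[37,1],[40,0]]
[[37,4],[40,0]]
[[37,4],[40,1],[43,0]]
[[9,12],[14,0],[37,4],[40,1],[43,0]]
[[9,12],[14,1],[29,0],[37,4],[40,1],[43,0]]
[[9,12],[14,1],[29,0],[37,4],[40,1],[43,0]]
[[9,12],[14,1],[29,0],[36,19],[39,4],[40,1],[43,0]]
[[9,12],[14,1],[29,13],[33,0],[36,19],[39,4],[40,1],[43,0]]
[[9,12],[14,6],[23,1],[29,13],[33,0],[36,19],[39,4],[40,1],[43,0]]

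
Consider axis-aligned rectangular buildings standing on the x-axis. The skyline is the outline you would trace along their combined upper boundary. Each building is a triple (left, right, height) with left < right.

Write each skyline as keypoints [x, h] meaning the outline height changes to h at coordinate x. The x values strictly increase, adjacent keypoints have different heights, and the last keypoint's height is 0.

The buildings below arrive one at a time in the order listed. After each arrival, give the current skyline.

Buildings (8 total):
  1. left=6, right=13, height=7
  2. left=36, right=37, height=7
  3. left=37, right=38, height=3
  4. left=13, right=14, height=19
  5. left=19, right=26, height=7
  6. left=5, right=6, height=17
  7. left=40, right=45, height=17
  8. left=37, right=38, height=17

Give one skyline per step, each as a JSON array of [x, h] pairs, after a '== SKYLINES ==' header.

== SKYLINES ==
[[6,7],[13,0]]
[[6,7],[13,0],[36,7],[37,0]]
[[6,7],[13,0],[36,7],[37,3],[38,0]]
[[6,7],[13,19],[14,0],[36,7],[37,3],[38,0]]
[[6,7],[13,19],[14,0],[19,7],[26,0],[36,7],[37,3],[38,0]]
[[5,17],[6,7],[13,19],[14,0],[19,7],[26,0],[36,7],[37,3],[38,0]]
[[5,17],[6,7],[13,19],[14,0],[19,7],[26,0],[36,7],[37,3],[38,0],[40,17],[45,0]]
[[5,17],[6,7],[13,19],[14,0],[19,7],[26,0],[36,7],[37,17],[38,0],[40,17],[45,0]]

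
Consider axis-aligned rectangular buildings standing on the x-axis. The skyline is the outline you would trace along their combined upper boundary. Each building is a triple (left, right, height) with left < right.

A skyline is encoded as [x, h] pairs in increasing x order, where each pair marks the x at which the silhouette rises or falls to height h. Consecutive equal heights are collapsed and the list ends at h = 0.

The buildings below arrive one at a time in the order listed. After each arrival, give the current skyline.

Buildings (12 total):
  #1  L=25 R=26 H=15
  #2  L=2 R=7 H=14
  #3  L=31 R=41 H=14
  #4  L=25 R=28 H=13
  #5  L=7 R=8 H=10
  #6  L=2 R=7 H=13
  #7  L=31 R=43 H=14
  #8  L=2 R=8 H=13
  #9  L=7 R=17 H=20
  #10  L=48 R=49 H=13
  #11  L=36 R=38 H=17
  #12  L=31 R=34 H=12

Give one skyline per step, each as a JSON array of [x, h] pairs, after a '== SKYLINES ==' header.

== SKYLINES ==
[[25,15],[26,0]]
[[2,14],[7,0],[25,15],[26,0]]
[[2,14],[7,0],[25,15],[26,0],[31,14],[41,0]]
[[2,14],[7,0],[25,15],[26,13],[28,0],[31,14],[41,0]]
[[2,14],[7,10],[8,0],[25,15],[26,13],[28,0],[31,14],[41,0]]
[[2,14],[7,10],[8,0],[25,15],[26,13],[28,0],[31,14],[41,0]]
[[2,14],[7,10],[8,0],[25,15],[26,13],[28,0],[31,14],[43,0]]
[[2,14],[7,13],[8,0],[25,15],[26,13],[28,0],[31,14],[43,0]]
[[2,14],[7,20],[17,0],[25,15],[26,13],[28,0],[31,14],[43,0]]
[[2,14],[7,20],[17,0],[25,15],[26,13],[28,0],[31,14],[43,0],[48,13],[49,0]]
[[2,14],[7,20],[17,0],[25,15],[26,13],[28,0],[31,14],[36,17],[38,14],[43,0],[48,13],[49,0]]
[[2,14],[7,20],[17,0],[25,15],[26,13],[28,0],[31,14],[36,17],[38,14],[43,0],[48,13],[49,0]]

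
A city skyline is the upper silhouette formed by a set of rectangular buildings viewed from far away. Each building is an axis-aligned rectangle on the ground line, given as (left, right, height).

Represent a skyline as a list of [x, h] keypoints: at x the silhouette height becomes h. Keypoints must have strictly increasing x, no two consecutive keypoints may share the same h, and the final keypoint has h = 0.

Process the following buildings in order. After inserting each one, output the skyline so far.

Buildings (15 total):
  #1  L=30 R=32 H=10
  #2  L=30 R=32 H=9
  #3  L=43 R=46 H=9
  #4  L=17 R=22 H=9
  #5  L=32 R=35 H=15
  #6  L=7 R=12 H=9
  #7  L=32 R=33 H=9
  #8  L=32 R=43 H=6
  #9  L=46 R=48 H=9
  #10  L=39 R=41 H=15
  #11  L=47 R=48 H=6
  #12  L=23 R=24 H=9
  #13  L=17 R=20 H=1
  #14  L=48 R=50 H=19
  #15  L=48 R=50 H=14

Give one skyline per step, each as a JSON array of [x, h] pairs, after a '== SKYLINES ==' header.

== SKYLINES ==
[[30,10],[32,0]]
[[30,10],[32,0]]
[[30,10],[32,0],[43,9],[46,0]]
[[17,9],[22,0],[30,10],[32,0],[43,9],[46,0]]
[[17,9],[22,0],[30,10],[32,15],[35,0],[43,9],[46,0]]
[[7,9],[12,0],[17,9],[22,0],[30,10],[32,15],[35,0],[43,9],[46,0]]
[[7,9],[12,0],[17,9],[22,0],[30,10],[32,15],[35,0],[43,9],[46,0]]
[[7,9],[12,0],[17,9],[22,0],[30,10],[32,15],[35,6],[43,9],[46,0]]
[[7,9],[12,0],[17,9],[22,0],[30,10],[32,15],[35,6],[43,9],[48,0]]
[[7,9],[12,0],[17,9],[22,0],[30,10],[32,15],[35,6],[39,15],[41,6],[43,9],[48,0]]
[[7,9],[12,0],[17,9],[22,0],[30,10],[32,15],[35,6],[39,15],[41,6],[43,9],[48,0]]
[[7,9],[12,0],[17,9],[22,0],[23,9],[24,0],[30,10],[32,15],[35,6],[39,15],[41,6],[43,9],[48,0]]
[[7,9],[12,0],[17,9],[22,0],[23,9],[24,0],[30,10],[32,15],[35,6],[39,15],[41,6],[43,9],[48,0]]
[[7,9],[12,0],[17,9],[22,0],[23,9],[24,0],[30,10],[32,15],[35,6],[39,15],[41,6],[43,9],[48,19],[50,0]]
[[7,9],[12,0],[17,9],[22,0],[23,9],[24,0],[30,10],[32,15],[35,6],[39,15],[41,6],[43,9],[48,19],[50,0]]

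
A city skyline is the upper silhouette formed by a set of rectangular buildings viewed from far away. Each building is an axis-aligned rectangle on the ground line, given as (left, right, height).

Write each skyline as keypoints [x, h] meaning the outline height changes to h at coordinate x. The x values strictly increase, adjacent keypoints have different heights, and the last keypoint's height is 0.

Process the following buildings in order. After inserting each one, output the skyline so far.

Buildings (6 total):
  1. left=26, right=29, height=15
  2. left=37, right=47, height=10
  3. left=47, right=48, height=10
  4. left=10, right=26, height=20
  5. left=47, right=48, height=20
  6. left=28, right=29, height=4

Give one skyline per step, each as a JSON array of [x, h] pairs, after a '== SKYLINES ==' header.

== SKYLINES ==
[[26,15],[29,0]]
[[26,15],[29,0],[37,10],[47,0]]
[[26,15],[29,0],[37,10],[48,0]]
[[10,20],[26,15],[29,0],[37,10],[48,0]]
[[10,20],[26,15],[29,0],[37,10],[47,20],[48,0]]
[[10,20],[26,15],[29,0],[37,10],[47,20],[48,0]]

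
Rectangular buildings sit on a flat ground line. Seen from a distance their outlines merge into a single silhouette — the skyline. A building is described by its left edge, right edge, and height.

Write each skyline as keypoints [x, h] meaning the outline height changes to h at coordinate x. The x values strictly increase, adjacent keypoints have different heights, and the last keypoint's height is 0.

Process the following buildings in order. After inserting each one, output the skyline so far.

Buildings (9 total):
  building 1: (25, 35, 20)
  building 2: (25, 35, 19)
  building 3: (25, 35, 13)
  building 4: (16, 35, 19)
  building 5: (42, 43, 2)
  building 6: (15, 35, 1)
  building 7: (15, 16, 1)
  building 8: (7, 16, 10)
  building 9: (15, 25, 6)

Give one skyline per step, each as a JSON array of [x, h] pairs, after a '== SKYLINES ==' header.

== SKYLINES ==
[[25,20],[35,0]]
[[25,20],[35,0]]
[[25,20],[35,0]]
[[16,19],[25,20],[35,0]]
[[16,19],[25,20],[35,0],[42,2],[43,0]]
[[15,1],[16,19],[25,20],[35,0],[42,2],[43,0]]
[[15,1],[16,19],[25,20],[35,0],[42,2],[43,0]]
[[7,10],[16,19],[25,20],[35,0],[42,2],[43,0]]
[[7,10],[16,19],[25,20],[35,0],[42,2],[43,0]]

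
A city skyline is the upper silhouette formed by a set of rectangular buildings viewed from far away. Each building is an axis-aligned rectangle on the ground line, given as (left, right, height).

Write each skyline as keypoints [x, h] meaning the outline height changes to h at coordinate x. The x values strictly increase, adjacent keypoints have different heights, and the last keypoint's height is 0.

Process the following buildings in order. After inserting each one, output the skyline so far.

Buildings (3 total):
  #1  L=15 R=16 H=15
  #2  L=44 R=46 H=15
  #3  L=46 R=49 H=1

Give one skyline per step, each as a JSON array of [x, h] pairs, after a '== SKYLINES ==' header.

== SKYLINES ==
[[15,15],[16,0]]
[[15,15],[16,0],[44,15],[46,0]]
[[15,15],[16,0],[44,15],[46,1],[49,0]]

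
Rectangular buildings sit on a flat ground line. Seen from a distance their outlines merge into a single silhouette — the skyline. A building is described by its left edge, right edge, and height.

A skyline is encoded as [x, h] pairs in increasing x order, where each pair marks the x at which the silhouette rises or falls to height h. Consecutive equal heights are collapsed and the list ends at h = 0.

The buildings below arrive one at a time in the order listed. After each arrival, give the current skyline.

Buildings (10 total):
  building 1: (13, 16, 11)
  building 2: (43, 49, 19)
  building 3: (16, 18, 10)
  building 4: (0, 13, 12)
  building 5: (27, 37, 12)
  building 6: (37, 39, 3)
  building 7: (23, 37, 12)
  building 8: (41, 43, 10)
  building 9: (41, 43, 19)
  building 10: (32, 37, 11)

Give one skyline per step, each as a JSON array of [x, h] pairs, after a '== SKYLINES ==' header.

== SKYLINES ==
[[13,11],[16,0]]
[[13,11],[16,0],[43,19],[49,0]]
[[13,11],[16,10],[18,0],[43,19],[49,0]]
[[0,12],[13,11],[16,10],[18,0],[43,19],[49,0]]
[[0,12],[13,11],[16,10],[18,0],[27,12],[37,0],[43,19],[49,0]]
[[0,12],[13,11],[16,10],[18,0],[27,12],[37,3],[39,0],[43,19],[49,0]]
[[0,12],[13,11],[16,10],[18,0],[23,12],[37,3],[39,0],[43,19],[49,0]]
[[0,12],[13,11],[16,10],[18,0],[23,12],[37,3],[39,0],[41,10],[43,19],[49,0]]
[[0,12],[13,11],[16,10],[18,0],[23,12],[37,3],[39,0],[41,19],[49,0]]
[[0,12],[13,11],[16,10],[18,0],[23,12],[37,3],[39,0],[41,19],[49,0]]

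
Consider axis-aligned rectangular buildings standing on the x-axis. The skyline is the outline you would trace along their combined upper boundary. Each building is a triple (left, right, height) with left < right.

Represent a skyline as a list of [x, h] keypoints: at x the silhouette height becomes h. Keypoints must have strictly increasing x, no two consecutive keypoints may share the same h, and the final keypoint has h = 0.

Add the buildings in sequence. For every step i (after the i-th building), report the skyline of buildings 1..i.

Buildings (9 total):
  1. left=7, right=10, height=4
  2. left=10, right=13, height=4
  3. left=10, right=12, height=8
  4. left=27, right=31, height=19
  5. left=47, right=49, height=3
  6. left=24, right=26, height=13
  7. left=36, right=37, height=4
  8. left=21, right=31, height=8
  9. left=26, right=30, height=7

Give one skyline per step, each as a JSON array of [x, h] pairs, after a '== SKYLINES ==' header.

== SKYLINES ==
[[7,4],[10,0]]
[[7,4],[13,0]]
[[7,4],[10,8],[12,4],[13,0]]
[[7,4],[10,8],[12,4],[13,0],[27,19],[31,0]]
[[7,4],[10,8],[12,4],[13,0],[27,19],[31,0],[47,3],[49,0]]
[[7,4],[10,8],[12,4],[13,0],[24,13],[26,0],[27,19],[31,0],[47,3],[49,0]]
[[7,4],[10,8],[12,4],[13,0],[24,13],[26,0],[27,19],[31,0],[36,4],[37,0],[47,3],[49,0]]
[[7,4],[10,8],[12,4],[13,0],[21,8],[24,13],[26,8],[27,19],[31,0],[36,4],[37,0],[47,3],[49,0]]
[[7,4],[10,8],[12,4],[13,0],[21,8],[24,13],[26,8],[27,19],[31,0],[36,4],[37,0],[47,3],[49,0]]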